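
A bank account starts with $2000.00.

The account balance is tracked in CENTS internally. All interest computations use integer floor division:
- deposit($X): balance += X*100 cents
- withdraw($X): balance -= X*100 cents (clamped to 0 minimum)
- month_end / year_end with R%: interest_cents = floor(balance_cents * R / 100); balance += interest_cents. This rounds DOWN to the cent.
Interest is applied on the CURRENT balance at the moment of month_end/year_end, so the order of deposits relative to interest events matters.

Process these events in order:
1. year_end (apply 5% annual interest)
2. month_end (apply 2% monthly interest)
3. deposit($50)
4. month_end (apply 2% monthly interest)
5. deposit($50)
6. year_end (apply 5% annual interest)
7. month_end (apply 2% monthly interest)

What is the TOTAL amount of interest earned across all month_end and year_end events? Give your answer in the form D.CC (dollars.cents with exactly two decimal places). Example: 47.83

After 1 (year_end (apply 5% annual interest)): balance=$2100.00 total_interest=$100.00
After 2 (month_end (apply 2% monthly interest)): balance=$2142.00 total_interest=$142.00
After 3 (deposit($50)): balance=$2192.00 total_interest=$142.00
After 4 (month_end (apply 2% monthly interest)): balance=$2235.84 total_interest=$185.84
After 5 (deposit($50)): balance=$2285.84 total_interest=$185.84
After 6 (year_end (apply 5% annual interest)): balance=$2400.13 total_interest=$300.13
After 7 (month_end (apply 2% monthly interest)): balance=$2448.13 total_interest=$348.13

Answer: 348.13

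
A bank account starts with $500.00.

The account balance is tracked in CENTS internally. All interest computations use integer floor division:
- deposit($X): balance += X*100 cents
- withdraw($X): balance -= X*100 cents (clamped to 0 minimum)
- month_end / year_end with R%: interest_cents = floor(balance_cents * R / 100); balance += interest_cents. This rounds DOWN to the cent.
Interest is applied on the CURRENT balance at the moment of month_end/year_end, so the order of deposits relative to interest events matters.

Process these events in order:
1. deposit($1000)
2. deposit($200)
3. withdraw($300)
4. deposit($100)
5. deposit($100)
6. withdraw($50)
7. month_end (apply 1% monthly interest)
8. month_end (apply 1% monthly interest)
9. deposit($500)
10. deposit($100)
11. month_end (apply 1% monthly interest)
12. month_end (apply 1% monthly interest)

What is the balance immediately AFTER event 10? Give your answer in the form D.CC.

Answer: 2181.15

Derivation:
After 1 (deposit($1000)): balance=$1500.00 total_interest=$0.00
After 2 (deposit($200)): balance=$1700.00 total_interest=$0.00
After 3 (withdraw($300)): balance=$1400.00 total_interest=$0.00
After 4 (deposit($100)): balance=$1500.00 total_interest=$0.00
After 5 (deposit($100)): balance=$1600.00 total_interest=$0.00
After 6 (withdraw($50)): balance=$1550.00 total_interest=$0.00
After 7 (month_end (apply 1% monthly interest)): balance=$1565.50 total_interest=$15.50
After 8 (month_end (apply 1% monthly interest)): balance=$1581.15 total_interest=$31.15
After 9 (deposit($500)): balance=$2081.15 total_interest=$31.15
After 10 (deposit($100)): balance=$2181.15 total_interest=$31.15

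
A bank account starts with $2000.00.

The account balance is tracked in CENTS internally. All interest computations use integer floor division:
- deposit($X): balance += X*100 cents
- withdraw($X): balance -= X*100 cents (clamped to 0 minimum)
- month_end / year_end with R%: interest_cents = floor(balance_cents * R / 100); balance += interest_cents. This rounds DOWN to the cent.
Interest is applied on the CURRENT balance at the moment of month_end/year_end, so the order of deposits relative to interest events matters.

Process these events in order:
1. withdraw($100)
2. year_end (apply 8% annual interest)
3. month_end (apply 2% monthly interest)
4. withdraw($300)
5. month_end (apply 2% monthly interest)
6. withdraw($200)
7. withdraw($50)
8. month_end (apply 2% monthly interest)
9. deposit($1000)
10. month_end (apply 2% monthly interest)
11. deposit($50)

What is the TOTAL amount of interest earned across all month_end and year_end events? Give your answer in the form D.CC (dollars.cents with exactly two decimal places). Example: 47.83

After 1 (withdraw($100)): balance=$1900.00 total_interest=$0.00
After 2 (year_end (apply 8% annual interest)): balance=$2052.00 total_interest=$152.00
After 3 (month_end (apply 2% monthly interest)): balance=$2093.04 total_interest=$193.04
After 4 (withdraw($300)): balance=$1793.04 total_interest=$193.04
After 5 (month_end (apply 2% monthly interest)): balance=$1828.90 total_interest=$228.90
After 6 (withdraw($200)): balance=$1628.90 total_interest=$228.90
After 7 (withdraw($50)): balance=$1578.90 total_interest=$228.90
After 8 (month_end (apply 2% monthly interest)): balance=$1610.47 total_interest=$260.47
After 9 (deposit($1000)): balance=$2610.47 total_interest=$260.47
After 10 (month_end (apply 2% monthly interest)): balance=$2662.67 total_interest=$312.67
After 11 (deposit($50)): balance=$2712.67 total_interest=$312.67

Answer: 312.67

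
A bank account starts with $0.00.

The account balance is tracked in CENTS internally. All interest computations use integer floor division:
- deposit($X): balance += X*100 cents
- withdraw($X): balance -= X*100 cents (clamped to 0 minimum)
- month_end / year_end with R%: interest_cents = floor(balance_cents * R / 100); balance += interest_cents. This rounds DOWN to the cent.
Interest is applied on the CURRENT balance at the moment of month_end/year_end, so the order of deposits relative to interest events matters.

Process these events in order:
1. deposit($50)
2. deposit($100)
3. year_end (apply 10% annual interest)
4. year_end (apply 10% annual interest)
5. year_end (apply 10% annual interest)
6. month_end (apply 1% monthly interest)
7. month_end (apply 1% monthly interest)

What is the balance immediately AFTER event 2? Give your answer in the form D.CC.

Answer: 150.00

Derivation:
After 1 (deposit($50)): balance=$50.00 total_interest=$0.00
After 2 (deposit($100)): balance=$150.00 total_interest=$0.00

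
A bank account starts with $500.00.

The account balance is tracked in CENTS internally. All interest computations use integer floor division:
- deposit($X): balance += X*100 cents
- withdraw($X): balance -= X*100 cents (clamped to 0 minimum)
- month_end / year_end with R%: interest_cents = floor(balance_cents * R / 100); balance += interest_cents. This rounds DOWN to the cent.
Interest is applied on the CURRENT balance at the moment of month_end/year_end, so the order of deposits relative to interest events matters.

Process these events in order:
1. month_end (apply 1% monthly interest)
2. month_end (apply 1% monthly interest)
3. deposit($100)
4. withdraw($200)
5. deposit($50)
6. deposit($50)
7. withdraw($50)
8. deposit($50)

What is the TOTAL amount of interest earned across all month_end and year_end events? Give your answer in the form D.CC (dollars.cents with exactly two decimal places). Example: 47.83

After 1 (month_end (apply 1% monthly interest)): balance=$505.00 total_interest=$5.00
After 2 (month_end (apply 1% monthly interest)): balance=$510.05 total_interest=$10.05
After 3 (deposit($100)): balance=$610.05 total_interest=$10.05
After 4 (withdraw($200)): balance=$410.05 total_interest=$10.05
After 5 (deposit($50)): balance=$460.05 total_interest=$10.05
After 6 (deposit($50)): balance=$510.05 total_interest=$10.05
After 7 (withdraw($50)): balance=$460.05 total_interest=$10.05
After 8 (deposit($50)): balance=$510.05 total_interest=$10.05

Answer: 10.05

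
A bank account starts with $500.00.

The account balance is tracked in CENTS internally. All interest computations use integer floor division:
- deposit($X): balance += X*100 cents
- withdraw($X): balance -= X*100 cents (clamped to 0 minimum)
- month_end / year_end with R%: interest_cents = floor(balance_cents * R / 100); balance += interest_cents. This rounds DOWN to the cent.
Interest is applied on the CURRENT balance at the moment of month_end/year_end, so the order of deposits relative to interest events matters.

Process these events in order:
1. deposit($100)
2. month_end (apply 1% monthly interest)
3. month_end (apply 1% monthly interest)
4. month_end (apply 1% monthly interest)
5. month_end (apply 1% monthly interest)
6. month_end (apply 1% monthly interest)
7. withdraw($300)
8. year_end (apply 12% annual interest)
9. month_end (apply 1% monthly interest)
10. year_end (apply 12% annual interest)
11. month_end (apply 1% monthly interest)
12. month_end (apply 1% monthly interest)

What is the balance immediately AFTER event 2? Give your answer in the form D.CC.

After 1 (deposit($100)): balance=$600.00 total_interest=$0.00
After 2 (month_end (apply 1% monthly interest)): balance=$606.00 total_interest=$6.00

Answer: 606.00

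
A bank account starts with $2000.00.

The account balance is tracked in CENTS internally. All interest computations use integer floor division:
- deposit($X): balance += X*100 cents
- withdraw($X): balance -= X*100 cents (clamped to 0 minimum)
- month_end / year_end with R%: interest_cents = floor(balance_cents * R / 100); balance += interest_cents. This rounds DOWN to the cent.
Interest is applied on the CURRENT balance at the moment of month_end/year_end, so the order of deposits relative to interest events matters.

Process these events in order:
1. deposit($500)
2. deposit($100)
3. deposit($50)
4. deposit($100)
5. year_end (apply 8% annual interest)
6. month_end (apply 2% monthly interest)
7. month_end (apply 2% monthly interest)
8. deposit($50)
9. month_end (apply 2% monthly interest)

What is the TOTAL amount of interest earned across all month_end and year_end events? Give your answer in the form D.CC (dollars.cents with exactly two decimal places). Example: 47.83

After 1 (deposit($500)): balance=$2500.00 total_interest=$0.00
After 2 (deposit($100)): balance=$2600.00 total_interest=$0.00
After 3 (deposit($50)): balance=$2650.00 total_interest=$0.00
After 4 (deposit($100)): balance=$2750.00 total_interest=$0.00
After 5 (year_end (apply 8% annual interest)): balance=$2970.00 total_interest=$220.00
After 6 (month_end (apply 2% monthly interest)): balance=$3029.40 total_interest=$279.40
After 7 (month_end (apply 2% monthly interest)): balance=$3089.98 total_interest=$339.98
After 8 (deposit($50)): balance=$3139.98 total_interest=$339.98
After 9 (month_end (apply 2% monthly interest)): balance=$3202.77 total_interest=$402.77

Answer: 402.77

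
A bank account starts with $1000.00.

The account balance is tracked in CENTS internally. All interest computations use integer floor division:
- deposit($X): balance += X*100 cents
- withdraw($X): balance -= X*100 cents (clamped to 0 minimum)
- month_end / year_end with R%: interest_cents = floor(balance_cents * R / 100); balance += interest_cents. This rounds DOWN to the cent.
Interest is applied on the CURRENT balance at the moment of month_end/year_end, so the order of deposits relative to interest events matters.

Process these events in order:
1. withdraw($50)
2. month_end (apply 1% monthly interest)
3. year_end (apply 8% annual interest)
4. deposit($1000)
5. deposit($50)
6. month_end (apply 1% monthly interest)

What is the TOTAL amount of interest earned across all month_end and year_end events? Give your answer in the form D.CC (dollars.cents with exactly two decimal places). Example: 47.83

Answer: 107.12

Derivation:
After 1 (withdraw($50)): balance=$950.00 total_interest=$0.00
After 2 (month_end (apply 1% monthly interest)): balance=$959.50 total_interest=$9.50
After 3 (year_end (apply 8% annual interest)): balance=$1036.26 total_interest=$86.26
After 4 (deposit($1000)): balance=$2036.26 total_interest=$86.26
After 5 (deposit($50)): balance=$2086.26 total_interest=$86.26
After 6 (month_end (apply 1% monthly interest)): balance=$2107.12 total_interest=$107.12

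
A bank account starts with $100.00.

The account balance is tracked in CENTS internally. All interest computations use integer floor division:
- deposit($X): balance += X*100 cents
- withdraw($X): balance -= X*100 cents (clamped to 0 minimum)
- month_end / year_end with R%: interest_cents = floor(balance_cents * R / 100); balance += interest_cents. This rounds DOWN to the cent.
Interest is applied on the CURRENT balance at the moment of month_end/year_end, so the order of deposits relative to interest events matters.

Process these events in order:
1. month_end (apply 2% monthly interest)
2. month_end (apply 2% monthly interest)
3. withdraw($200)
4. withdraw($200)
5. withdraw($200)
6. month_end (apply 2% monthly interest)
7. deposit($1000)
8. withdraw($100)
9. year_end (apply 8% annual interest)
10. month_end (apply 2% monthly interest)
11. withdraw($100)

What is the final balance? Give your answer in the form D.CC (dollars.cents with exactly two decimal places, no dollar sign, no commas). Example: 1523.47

After 1 (month_end (apply 2% monthly interest)): balance=$102.00 total_interest=$2.00
After 2 (month_end (apply 2% monthly interest)): balance=$104.04 total_interest=$4.04
After 3 (withdraw($200)): balance=$0.00 total_interest=$4.04
After 4 (withdraw($200)): balance=$0.00 total_interest=$4.04
After 5 (withdraw($200)): balance=$0.00 total_interest=$4.04
After 6 (month_end (apply 2% monthly interest)): balance=$0.00 total_interest=$4.04
After 7 (deposit($1000)): balance=$1000.00 total_interest=$4.04
After 8 (withdraw($100)): balance=$900.00 total_interest=$4.04
After 9 (year_end (apply 8% annual interest)): balance=$972.00 total_interest=$76.04
After 10 (month_end (apply 2% monthly interest)): balance=$991.44 total_interest=$95.48
After 11 (withdraw($100)): balance=$891.44 total_interest=$95.48

Answer: 891.44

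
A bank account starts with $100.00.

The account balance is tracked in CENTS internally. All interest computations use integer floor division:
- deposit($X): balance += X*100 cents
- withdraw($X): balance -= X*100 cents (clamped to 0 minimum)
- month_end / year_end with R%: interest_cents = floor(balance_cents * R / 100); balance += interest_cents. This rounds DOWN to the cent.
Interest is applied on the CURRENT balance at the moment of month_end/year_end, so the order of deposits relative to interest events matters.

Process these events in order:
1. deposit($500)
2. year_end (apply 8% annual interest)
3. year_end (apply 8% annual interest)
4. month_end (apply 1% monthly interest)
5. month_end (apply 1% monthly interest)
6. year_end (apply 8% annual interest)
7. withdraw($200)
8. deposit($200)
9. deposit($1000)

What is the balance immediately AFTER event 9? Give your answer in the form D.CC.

After 1 (deposit($500)): balance=$600.00 total_interest=$0.00
After 2 (year_end (apply 8% annual interest)): balance=$648.00 total_interest=$48.00
After 3 (year_end (apply 8% annual interest)): balance=$699.84 total_interest=$99.84
After 4 (month_end (apply 1% monthly interest)): balance=$706.83 total_interest=$106.83
After 5 (month_end (apply 1% monthly interest)): balance=$713.89 total_interest=$113.89
After 6 (year_end (apply 8% annual interest)): balance=$771.00 total_interest=$171.00
After 7 (withdraw($200)): balance=$571.00 total_interest=$171.00
After 8 (deposit($200)): balance=$771.00 total_interest=$171.00
After 9 (deposit($1000)): balance=$1771.00 total_interest=$171.00

Answer: 1771.00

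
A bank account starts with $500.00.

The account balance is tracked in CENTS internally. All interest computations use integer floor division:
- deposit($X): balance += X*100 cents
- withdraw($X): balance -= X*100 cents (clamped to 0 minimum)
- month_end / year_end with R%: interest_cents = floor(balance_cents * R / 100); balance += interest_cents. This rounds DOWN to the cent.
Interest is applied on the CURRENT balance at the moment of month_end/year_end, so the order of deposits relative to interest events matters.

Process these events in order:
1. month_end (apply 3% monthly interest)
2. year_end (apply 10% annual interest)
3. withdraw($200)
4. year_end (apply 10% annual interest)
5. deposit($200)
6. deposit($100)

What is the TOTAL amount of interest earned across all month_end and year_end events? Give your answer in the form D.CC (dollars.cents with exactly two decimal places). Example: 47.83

Answer: 103.15

Derivation:
After 1 (month_end (apply 3% monthly interest)): balance=$515.00 total_interest=$15.00
After 2 (year_end (apply 10% annual interest)): balance=$566.50 total_interest=$66.50
After 3 (withdraw($200)): balance=$366.50 total_interest=$66.50
After 4 (year_end (apply 10% annual interest)): balance=$403.15 total_interest=$103.15
After 5 (deposit($200)): balance=$603.15 total_interest=$103.15
After 6 (deposit($100)): balance=$703.15 total_interest=$103.15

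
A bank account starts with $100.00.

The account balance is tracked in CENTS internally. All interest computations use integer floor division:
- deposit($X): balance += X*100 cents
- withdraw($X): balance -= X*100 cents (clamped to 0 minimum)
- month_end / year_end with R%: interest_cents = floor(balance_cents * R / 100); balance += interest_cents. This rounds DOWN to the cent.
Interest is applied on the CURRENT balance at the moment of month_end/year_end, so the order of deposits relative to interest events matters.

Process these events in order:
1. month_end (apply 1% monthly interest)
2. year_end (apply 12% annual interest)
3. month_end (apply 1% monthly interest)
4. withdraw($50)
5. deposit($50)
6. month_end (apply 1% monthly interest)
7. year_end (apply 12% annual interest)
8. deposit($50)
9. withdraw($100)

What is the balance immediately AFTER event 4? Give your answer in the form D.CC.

After 1 (month_end (apply 1% monthly interest)): balance=$101.00 total_interest=$1.00
After 2 (year_end (apply 12% annual interest)): balance=$113.12 total_interest=$13.12
After 3 (month_end (apply 1% monthly interest)): balance=$114.25 total_interest=$14.25
After 4 (withdraw($50)): balance=$64.25 total_interest=$14.25

Answer: 64.25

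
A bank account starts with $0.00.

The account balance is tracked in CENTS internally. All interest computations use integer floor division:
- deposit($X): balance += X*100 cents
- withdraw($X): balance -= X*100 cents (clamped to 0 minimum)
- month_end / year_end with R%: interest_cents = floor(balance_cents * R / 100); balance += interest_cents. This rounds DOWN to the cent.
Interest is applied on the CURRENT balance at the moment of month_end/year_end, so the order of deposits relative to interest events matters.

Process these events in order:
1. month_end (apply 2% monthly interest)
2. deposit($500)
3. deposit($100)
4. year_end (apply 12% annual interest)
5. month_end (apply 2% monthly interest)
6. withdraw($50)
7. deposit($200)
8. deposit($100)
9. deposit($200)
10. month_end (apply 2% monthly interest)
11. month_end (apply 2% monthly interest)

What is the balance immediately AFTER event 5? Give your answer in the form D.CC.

Answer: 685.44

Derivation:
After 1 (month_end (apply 2% monthly interest)): balance=$0.00 total_interest=$0.00
After 2 (deposit($500)): balance=$500.00 total_interest=$0.00
After 3 (deposit($100)): balance=$600.00 total_interest=$0.00
After 4 (year_end (apply 12% annual interest)): balance=$672.00 total_interest=$72.00
After 5 (month_end (apply 2% monthly interest)): balance=$685.44 total_interest=$85.44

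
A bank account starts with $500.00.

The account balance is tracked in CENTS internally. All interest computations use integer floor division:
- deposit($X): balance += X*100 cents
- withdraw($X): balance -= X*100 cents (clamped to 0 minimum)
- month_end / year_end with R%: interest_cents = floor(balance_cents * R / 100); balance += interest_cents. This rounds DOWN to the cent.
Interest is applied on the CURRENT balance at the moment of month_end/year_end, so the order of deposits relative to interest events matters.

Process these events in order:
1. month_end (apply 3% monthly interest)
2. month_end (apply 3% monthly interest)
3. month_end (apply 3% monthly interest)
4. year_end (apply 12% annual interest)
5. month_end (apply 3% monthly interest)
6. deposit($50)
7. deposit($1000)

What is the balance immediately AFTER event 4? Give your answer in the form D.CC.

Answer: 611.92

Derivation:
After 1 (month_end (apply 3% monthly interest)): balance=$515.00 total_interest=$15.00
After 2 (month_end (apply 3% monthly interest)): balance=$530.45 total_interest=$30.45
After 3 (month_end (apply 3% monthly interest)): balance=$546.36 total_interest=$46.36
After 4 (year_end (apply 12% annual interest)): balance=$611.92 total_interest=$111.92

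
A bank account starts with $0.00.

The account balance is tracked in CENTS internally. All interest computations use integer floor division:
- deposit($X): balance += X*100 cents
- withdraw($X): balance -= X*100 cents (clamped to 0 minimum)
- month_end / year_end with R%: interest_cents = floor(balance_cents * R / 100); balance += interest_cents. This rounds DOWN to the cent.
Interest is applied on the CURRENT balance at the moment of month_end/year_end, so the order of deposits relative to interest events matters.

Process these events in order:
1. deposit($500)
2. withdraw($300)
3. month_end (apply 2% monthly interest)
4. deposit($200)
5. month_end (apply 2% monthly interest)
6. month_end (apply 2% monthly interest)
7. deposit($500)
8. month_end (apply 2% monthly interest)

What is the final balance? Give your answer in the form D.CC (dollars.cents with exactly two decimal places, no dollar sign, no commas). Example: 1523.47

After 1 (deposit($500)): balance=$500.00 total_interest=$0.00
After 2 (withdraw($300)): balance=$200.00 total_interest=$0.00
After 3 (month_end (apply 2% monthly interest)): balance=$204.00 total_interest=$4.00
After 4 (deposit($200)): balance=$404.00 total_interest=$4.00
After 5 (month_end (apply 2% monthly interest)): balance=$412.08 total_interest=$12.08
After 6 (month_end (apply 2% monthly interest)): balance=$420.32 total_interest=$20.32
After 7 (deposit($500)): balance=$920.32 total_interest=$20.32
After 8 (month_end (apply 2% monthly interest)): balance=$938.72 total_interest=$38.72

Answer: 938.72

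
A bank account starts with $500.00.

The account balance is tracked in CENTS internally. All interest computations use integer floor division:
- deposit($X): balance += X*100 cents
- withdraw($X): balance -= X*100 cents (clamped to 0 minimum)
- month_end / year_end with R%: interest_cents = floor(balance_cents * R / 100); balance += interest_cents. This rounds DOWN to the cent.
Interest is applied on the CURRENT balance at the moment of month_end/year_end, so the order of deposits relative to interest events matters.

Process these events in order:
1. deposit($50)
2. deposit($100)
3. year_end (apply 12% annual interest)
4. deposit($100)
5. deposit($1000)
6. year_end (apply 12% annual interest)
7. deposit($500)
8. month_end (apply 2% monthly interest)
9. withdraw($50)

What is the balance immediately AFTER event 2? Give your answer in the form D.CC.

Answer: 650.00

Derivation:
After 1 (deposit($50)): balance=$550.00 total_interest=$0.00
After 2 (deposit($100)): balance=$650.00 total_interest=$0.00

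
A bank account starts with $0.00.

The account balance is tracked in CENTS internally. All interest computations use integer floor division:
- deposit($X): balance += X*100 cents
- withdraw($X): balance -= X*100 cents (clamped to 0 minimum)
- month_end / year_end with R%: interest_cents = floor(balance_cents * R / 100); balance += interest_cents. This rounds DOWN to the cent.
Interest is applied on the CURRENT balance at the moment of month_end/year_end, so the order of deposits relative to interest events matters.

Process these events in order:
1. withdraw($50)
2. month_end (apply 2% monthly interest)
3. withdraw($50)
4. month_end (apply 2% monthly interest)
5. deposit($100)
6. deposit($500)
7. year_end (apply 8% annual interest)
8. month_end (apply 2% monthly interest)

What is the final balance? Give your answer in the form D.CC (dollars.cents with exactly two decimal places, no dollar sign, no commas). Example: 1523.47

Answer: 660.96

Derivation:
After 1 (withdraw($50)): balance=$0.00 total_interest=$0.00
After 2 (month_end (apply 2% monthly interest)): balance=$0.00 total_interest=$0.00
After 3 (withdraw($50)): balance=$0.00 total_interest=$0.00
After 4 (month_end (apply 2% monthly interest)): balance=$0.00 total_interest=$0.00
After 5 (deposit($100)): balance=$100.00 total_interest=$0.00
After 6 (deposit($500)): balance=$600.00 total_interest=$0.00
After 7 (year_end (apply 8% annual interest)): balance=$648.00 total_interest=$48.00
After 8 (month_end (apply 2% monthly interest)): balance=$660.96 total_interest=$60.96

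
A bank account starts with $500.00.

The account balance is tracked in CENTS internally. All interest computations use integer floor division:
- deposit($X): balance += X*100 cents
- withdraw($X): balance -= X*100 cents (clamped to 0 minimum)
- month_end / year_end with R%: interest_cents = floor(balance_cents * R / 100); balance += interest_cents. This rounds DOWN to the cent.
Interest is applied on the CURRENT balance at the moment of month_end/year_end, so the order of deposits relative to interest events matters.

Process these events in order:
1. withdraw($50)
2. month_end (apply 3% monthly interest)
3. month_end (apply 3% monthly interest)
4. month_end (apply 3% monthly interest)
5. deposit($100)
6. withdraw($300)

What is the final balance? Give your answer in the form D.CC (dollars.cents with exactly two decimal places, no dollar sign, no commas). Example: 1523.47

Answer: 291.72

Derivation:
After 1 (withdraw($50)): balance=$450.00 total_interest=$0.00
After 2 (month_end (apply 3% monthly interest)): balance=$463.50 total_interest=$13.50
After 3 (month_end (apply 3% monthly interest)): balance=$477.40 total_interest=$27.40
After 4 (month_end (apply 3% monthly interest)): balance=$491.72 total_interest=$41.72
After 5 (deposit($100)): balance=$591.72 total_interest=$41.72
After 6 (withdraw($300)): balance=$291.72 total_interest=$41.72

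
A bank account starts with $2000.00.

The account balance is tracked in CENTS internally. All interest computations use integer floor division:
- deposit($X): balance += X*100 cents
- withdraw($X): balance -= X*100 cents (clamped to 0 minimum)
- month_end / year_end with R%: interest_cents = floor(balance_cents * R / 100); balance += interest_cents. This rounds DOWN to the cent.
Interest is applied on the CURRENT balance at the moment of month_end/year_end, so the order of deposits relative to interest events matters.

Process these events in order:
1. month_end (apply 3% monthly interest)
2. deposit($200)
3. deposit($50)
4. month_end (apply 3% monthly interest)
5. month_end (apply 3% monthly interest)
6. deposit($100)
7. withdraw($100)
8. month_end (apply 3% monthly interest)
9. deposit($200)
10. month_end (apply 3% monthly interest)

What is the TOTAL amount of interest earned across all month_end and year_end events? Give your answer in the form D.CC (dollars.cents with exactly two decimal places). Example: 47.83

Answer: 355.91

Derivation:
After 1 (month_end (apply 3% monthly interest)): balance=$2060.00 total_interest=$60.00
After 2 (deposit($200)): balance=$2260.00 total_interest=$60.00
After 3 (deposit($50)): balance=$2310.00 total_interest=$60.00
After 4 (month_end (apply 3% monthly interest)): balance=$2379.30 total_interest=$129.30
After 5 (month_end (apply 3% monthly interest)): balance=$2450.67 total_interest=$200.67
After 6 (deposit($100)): balance=$2550.67 total_interest=$200.67
After 7 (withdraw($100)): balance=$2450.67 total_interest=$200.67
After 8 (month_end (apply 3% monthly interest)): balance=$2524.19 total_interest=$274.19
After 9 (deposit($200)): balance=$2724.19 total_interest=$274.19
After 10 (month_end (apply 3% monthly interest)): balance=$2805.91 total_interest=$355.91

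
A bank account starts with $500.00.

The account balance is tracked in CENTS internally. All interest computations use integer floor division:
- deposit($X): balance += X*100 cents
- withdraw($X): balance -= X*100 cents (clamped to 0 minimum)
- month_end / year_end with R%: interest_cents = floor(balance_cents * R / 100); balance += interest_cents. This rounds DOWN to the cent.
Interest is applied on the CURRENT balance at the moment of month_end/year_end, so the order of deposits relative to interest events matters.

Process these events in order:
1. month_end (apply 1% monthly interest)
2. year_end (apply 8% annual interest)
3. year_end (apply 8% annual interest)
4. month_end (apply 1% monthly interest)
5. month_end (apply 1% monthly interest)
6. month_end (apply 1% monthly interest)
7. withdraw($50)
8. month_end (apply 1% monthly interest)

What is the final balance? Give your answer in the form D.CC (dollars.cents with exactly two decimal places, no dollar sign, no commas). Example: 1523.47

After 1 (month_end (apply 1% monthly interest)): balance=$505.00 total_interest=$5.00
After 2 (year_end (apply 8% annual interest)): balance=$545.40 total_interest=$45.40
After 3 (year_end (apply 8% annual interest)): balance=$589.03 total_interest=$89.03
After 4 (month_end (apply 1% monthly interest)): balance=$594.92 total_interest=$94.92
After 5 (month_end (apply 1% monthly interest)): balance=$600.86 total_interest=$100.86
After 6 (month_end (apply 1% monthly interest)): balance=$606.86 total_interest=$106.86
After 7 (withdraw($50)): balance=$556.86 total_interest=$106.86
After 8 (month_end (apply 1% monthly interest)): balance=$562.42 total_interest=$112.42

Answer: 562.42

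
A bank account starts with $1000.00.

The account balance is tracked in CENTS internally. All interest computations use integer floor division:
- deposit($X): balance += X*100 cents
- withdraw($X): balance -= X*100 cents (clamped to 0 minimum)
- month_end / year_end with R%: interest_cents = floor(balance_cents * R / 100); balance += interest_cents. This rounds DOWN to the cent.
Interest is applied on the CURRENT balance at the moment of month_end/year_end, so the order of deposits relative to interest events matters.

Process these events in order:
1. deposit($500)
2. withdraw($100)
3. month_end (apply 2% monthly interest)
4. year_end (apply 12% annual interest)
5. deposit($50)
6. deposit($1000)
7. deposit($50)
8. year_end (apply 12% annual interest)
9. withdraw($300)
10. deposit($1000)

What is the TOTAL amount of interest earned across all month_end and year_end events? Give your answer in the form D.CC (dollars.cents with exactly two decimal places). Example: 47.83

Answer: 523.28

Derivation:
After 1 (deposit($500)): balance=$1500.00 total_interest=$0.00
After 2 (withdraw($100)): balance=$1400.00 total_interest=$0.00
After 3 (month_end (apply 2% monthly interest)): balance=$1428.00 total_interest=$28.00
After 4 (year_end (apply 12% annual interest)): balance=$1599.36 total_interest=$199.36
After 5 (deposit($50)): balance=$1649.36 total_interest=$199.36
After 6 (deposit($1000)): balance=$2649.36 total_interest=$199.36
After 7 (deposit($50)): balance=$2699.36 total_interest=$199.36
After 8 (year_end (apply 12% annual interest)): balance=$3023.28 total_interest=$523.28
After 9 (withdraw($300)): balance=$2723.28 total_interest=$523.28
After 10 (deposit($1000)): balance=$3723.28 total_interest=$523.28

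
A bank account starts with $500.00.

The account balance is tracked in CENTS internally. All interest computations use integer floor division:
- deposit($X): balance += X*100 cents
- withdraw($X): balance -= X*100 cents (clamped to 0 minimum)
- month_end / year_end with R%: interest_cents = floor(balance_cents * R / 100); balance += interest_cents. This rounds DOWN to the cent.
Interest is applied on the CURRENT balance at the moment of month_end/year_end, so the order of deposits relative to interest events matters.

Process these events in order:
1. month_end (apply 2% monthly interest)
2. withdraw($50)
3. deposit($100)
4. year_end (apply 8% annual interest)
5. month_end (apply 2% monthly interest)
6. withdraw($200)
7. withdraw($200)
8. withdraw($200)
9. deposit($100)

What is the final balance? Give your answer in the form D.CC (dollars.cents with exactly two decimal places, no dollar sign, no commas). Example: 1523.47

Answer: 116.89

Derivation:
After 1 (month_end (apply 2% monthly interest)): balance=$510.00 total_interest=$10.00
After 2 (withdraw($50)): balance=$460.00 total_interest=$10.00
After 3 (deposit($100)): balance=$560.00 total_interest=$10.00
After 4 (year_end (apply 8% annual interest)): balance=$604.80 total_interest=$54.80
After 5 (month_end (apply 2% monthly interest)): balance=$616.89 total_interest=$66.89
After 6 (withdraw($200)): balance=$416.89 total_interest=$66.89
After 7 (withdraw($200)): balance=$216.89 total_interest=$66.89
After 8 (withdraw($200)): balance=$16.89 total_interest=$66.89
After 9 (deposit($100)): balance=$116.89 total_interest=$66.89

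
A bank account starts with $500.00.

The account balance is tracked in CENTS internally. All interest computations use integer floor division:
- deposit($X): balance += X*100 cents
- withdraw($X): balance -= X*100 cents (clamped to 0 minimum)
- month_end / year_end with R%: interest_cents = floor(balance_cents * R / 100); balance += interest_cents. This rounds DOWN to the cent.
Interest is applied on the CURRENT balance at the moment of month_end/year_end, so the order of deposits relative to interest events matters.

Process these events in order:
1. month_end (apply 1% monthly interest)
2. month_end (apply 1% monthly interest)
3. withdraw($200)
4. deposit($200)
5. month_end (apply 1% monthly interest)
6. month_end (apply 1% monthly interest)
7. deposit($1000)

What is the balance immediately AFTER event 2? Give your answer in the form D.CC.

Answer: 510.05

Derivation:
After 1 (month_end (apply 1% monthly interest)): balance=$505.00 total_interest=$5.00
After 2 (month_end (apply 1% monthly interest)): balance=$510.05 total_interest=$10.05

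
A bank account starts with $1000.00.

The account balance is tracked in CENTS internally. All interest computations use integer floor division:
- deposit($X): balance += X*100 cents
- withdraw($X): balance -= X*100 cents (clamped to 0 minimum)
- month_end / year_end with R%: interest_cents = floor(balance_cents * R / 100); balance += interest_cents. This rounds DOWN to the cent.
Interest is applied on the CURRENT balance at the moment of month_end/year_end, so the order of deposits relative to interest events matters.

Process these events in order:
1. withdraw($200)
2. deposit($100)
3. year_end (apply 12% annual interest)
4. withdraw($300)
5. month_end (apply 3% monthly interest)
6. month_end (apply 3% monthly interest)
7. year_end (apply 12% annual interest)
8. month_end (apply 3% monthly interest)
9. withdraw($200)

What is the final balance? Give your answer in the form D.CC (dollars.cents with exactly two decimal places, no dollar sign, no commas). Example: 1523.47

After 1 (withdraw($200)): balance=$800.00 total_interest=$0.00
After 2 (deposit($100)): balance=$900.00 total_interest=$0.00
After 3 (year_end (apply 12% annual interest)): balance=$1008.00 total_interest=$108.00
After 4 (withdraw($300)): balance=$708.00 total_interest=$108.00
After 5 (month_end (apply 3% monthly interest)): balance=$729.24 total_interest=$129.24
After 6 (month_end (apply 3% monthly interest)): balance=$751.11 total_interest=$151.11
After 7 (year_end (apply 12% annual interest)): balance=$841.24 total_interest=$241.24
After 8 (month_end (apply 3% monthly interest)): balance=$866.47 total_interest=$266.47
After 9 (withdraw($200)): balance=$666.47 total_interest=$266.47

Answer: 666.47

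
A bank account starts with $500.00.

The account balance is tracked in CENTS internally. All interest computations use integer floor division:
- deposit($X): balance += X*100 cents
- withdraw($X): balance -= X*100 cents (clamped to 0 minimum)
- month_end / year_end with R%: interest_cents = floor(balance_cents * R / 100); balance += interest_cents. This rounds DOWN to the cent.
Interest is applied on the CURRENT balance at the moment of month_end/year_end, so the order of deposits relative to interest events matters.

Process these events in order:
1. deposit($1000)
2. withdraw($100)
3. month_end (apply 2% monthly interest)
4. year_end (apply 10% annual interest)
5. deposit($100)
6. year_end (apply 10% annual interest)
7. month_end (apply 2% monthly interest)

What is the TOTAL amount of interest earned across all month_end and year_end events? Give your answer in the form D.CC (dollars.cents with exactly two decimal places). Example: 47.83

Answer: 374.63

Derivation:
After 1 (deposit($1000)): balance=$1500.00 total_interest=$0.00
After 2 (withdraw($100)): balance=$1400.00 total_interest=$0.00
After 3 (month_end (apply 2% monthly interest)): balance=$1428.00 total_interest=$28.00
After 4 (year_end (apply 10% annual interest)): balance=$1570.80 total_interest=$170.80
After 5 (deposit($100)): balance=$1670.80 total_interest=$170.80
After 6 (year_end (apply 10% annual interest)): balance=$1837.88 total_interest=$337.88
After 7 (month_end (apply 2% monthly interest)): balance=$1874.63 total_interest=$374.63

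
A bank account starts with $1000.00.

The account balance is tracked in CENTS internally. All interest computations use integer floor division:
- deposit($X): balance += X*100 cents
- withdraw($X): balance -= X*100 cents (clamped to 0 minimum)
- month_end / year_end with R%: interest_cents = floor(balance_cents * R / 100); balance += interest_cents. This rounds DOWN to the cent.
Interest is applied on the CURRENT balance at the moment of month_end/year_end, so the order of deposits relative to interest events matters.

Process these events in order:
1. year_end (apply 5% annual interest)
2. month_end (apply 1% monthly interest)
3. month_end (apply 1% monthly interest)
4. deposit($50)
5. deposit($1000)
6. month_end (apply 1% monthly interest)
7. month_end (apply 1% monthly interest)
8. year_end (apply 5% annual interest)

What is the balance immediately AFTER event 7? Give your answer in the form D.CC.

Answer: 2163.73

Derivation:
After 1 (year_end (apply 5% annual interest)): balance=$1050.00 total_interest=$50.00
After 2 (month_end (apply 1% monthly interest)): balance=$1060.50 total_interest=$60.50
After 3 (month_end (apply 1% monthly interest)): balance=$1071.10 total_interest=$71.10
After 4 (deposit($50)): balance=$1121.10 total_interest=$71.10
After 5 (deposit($1000)): balance=$2121.10 total_interest=$71.10
After 6 (month_end (apply 1% monthly interest)): balance=$2142.31 total_interest=$92.31
After 7 (month_end (apply 1% monthly interest)): balance=$2163.73 total_interest=$113.73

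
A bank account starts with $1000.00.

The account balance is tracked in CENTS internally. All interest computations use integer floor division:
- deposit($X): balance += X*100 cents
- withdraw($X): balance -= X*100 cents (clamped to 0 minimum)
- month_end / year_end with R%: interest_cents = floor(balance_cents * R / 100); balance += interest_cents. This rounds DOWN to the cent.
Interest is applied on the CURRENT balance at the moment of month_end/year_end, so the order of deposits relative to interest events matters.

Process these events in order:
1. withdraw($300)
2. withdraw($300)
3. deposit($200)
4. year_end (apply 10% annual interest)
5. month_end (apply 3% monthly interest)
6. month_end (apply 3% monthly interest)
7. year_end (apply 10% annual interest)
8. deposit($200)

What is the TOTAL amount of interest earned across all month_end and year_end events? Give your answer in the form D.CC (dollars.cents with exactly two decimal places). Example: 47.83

Answer: 170.20

Derivation:
After 1 (withdraw($300)): balance=$700.00 total_interest=$0.00
After 2 (withdraw($300)): balance=$400.00 total_interest=$0.00
After 3 (deposit($200)): balance=$600.00 total_interest=$0.00
After 4 (year_end (apply 10% annual interest)): balance=$660.00 total_interest=$60.00
After 5 (month_end (apply 3% monthly interest)): balance=$679.80 total_interest=$79.80
After 6 (month_end (apply 3% monthly interest)): balance=$700.19 total_interest=$100.19
After 7 (year_end (apply 10% annual interest)): balance=$770.20 total_interest=$170.20
After 8 (deposit($200)): balance=$970.20 total_interest=$170.20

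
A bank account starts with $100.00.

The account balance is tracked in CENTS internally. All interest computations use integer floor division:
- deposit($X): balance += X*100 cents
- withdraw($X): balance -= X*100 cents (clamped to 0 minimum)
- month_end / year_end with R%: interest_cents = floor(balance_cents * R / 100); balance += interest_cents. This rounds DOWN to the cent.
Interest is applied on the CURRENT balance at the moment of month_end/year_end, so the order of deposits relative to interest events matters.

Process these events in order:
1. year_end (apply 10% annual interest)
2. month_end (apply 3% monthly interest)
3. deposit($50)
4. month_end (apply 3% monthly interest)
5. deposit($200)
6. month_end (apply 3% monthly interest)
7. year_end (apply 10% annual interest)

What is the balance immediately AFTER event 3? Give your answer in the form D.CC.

After 1 (year_end (apply 10% annual interest)): balance=$110.00 total_interest=$10.00
After 2 (month_end (apply 3% monthly interest)): balance=$113.30 total_interest=$13.30
After 3 (deposit($50)): balance=$163.30 total_interest=$13.30

Answer: 163.30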